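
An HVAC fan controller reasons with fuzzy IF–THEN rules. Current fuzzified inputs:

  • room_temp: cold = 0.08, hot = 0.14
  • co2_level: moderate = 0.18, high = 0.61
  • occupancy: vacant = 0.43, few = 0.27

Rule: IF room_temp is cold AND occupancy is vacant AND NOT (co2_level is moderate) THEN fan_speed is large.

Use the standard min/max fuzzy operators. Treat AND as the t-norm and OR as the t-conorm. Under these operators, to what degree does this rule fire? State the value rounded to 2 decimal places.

0.08

firing strength: cold=0.08, vacant=0.43, ¬moderate=1−0.18=0.82; AND[min(a, b)] → w = 0.08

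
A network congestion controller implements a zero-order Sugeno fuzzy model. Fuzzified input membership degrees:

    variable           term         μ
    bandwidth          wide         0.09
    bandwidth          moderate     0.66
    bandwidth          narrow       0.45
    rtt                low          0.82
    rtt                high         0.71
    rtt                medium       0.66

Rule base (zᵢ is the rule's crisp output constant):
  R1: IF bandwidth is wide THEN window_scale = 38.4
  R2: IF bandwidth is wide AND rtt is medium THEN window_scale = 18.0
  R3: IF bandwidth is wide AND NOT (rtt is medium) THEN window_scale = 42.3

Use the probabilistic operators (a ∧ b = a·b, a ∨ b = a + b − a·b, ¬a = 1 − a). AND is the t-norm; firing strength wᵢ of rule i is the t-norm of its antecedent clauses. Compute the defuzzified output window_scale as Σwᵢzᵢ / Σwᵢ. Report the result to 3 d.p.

R1 (z=38.4): wide=0.09 → w = 0.0900
R2 (z=18.0): wide=0.09, medium=0.66; AND[a·b] → w = 0.0594
R3 (z=42.3): wide=0.09, ¬medium=1−0.66=0.34; AND[a·b] → w = 0.0306
Weighted average = (0.0900·38.4 + 0.0594·18.0 + 0.0306·42.3) / (0.0900 + 0.0594 + 0.0306)
  = 5.8196 / 0.1800 = 32.331

32.331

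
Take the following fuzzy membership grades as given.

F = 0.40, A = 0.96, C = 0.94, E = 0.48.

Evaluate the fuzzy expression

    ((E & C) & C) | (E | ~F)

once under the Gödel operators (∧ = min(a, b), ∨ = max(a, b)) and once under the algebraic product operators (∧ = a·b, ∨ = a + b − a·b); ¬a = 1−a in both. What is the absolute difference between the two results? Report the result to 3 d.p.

Under Gödel:
  E & C = min(a, b) on (0.48, 0.94) = 0.48
  (E & C) & C = min(a, b) on (0.48, 0.94) = 0.48
  ~F = 1 − 0.40 = 0.60
  E | ~F = max(a, b) on (0.48, 0.60) = 0.60
  ((E & C) & C) | (E | ~F) = max(a, b) on (0.48, 0.60) = 0.60
  → value = 0.6000
Under algebraic product:
  E & C = a·b on (0.4800, 0.9400) = 0.4512
  (E & C) & C = a·b on (0.4512, 0.9400) = 0.4241
  ~F = 1 − 0.4000 = 0.6000
  E | ~F = a + b − a·b on (0.4800, 0.6000) = 0.7920
  ((E & C) & C) | (E | ~F) = a + b − a·b on (0.4241, 0.7920) = 0.8802
  → value = 0.8802
|0.6000 − 0.8802| = 0.280

0.280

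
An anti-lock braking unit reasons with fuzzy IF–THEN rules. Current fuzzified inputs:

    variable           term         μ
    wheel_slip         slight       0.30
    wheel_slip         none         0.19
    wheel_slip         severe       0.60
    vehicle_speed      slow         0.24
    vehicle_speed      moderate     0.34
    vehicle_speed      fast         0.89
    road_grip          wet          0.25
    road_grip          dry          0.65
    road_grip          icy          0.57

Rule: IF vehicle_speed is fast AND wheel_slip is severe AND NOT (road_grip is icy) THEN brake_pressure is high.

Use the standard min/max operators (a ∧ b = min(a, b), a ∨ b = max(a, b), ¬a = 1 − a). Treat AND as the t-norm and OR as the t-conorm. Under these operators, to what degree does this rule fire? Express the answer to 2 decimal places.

firing strength: fast=0.89, severe=0.60, ¬icy=1−0.57=0.43; AND[min(a, b)] → w = 0.43

0.43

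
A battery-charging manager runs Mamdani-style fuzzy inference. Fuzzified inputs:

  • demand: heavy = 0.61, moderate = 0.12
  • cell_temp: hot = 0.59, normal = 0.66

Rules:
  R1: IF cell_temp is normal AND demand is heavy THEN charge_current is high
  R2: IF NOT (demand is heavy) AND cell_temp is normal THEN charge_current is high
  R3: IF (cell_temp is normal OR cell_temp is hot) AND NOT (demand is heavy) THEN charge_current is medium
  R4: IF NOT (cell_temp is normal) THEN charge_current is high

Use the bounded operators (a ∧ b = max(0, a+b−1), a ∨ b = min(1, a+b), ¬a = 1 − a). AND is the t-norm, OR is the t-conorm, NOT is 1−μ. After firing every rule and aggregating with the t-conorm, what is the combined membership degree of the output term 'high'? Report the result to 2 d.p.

0.66

R1: normal=0.66, heavy=0.61; AND[max(0, a+b−1)] → w = 0.27
R2: ¬heavy=1−0.61=0.39, normal=0.66; AND[max(0, a+b−1)] → w = 0.05
R3: (normal=0.66 OR hot=0.59) = 1.00; AND[max(0, a+b−1)] with ¬heavy=1−0.61=0.39 → w = 0.39
R4: ¬normal=1−0.66=0.34 → w = 0.34
Rules with consequent 'high': {R1, R2, R4} → strengths 0.27, 0.05, 0.34
Aggregate via t-conorm [min(1, a+b)]: 0.66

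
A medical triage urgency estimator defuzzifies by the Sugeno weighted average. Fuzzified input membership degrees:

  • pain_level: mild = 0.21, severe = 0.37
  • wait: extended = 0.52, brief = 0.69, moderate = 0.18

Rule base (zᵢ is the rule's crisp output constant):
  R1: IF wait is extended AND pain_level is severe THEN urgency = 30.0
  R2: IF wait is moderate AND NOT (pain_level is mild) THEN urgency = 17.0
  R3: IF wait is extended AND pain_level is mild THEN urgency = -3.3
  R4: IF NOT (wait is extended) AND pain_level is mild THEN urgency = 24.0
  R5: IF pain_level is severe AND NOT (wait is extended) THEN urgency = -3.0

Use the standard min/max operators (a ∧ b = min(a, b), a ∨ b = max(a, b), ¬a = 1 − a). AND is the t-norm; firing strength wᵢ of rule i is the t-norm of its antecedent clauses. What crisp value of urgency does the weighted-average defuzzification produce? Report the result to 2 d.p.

R1 (z=30.0): extended=0.52, severe=0.37; AND[min(a, b)] → w = 0.37
R2 (z=17.0): moderate=0.18, ¬mild=1−0.21=0.79; AND[min(a, b)] → w = 0.18
R3 (z=-3.3): extended=0.52, mild=0.21; AND[min(a, b)] → w = 0.21
R4 (z=24.0): ¬extended=1−0.52=0.48, mild=0.21; AND[min(a, b)] → w = 0.21
R5 (z=-3.0): severe=0.37, ¬extended=1−0.52=0.48; AND[min(a, b)] → w = 0.37
Weighted average = (0.37·30.0 + 0.18·17.0 + 0.21·-3.3 + 0.21·24.0 + 0.37·-3.0) / (0.37 + 0.18 + 0.21 + 0.21 + 0.37)
  = 17.3970 / 1.3400 = 12.98

12.98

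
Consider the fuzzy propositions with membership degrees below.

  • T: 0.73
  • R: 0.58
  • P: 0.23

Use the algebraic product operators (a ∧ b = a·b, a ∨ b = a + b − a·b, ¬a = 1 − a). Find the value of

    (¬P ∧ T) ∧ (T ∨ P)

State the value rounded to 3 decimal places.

0.445

¬P = 1 − 0.2300 = 0.7700
¬P ∧ T = a·b on (0.7700, 0.7300) = 0.5621
T ∨ P = a + b − a·b on (0.7300, 0.2300) = 0.7921
(¬P ∧ T) ∧ (T ∨ P) = a·b on (0.5621, 0.7921) = 0.4452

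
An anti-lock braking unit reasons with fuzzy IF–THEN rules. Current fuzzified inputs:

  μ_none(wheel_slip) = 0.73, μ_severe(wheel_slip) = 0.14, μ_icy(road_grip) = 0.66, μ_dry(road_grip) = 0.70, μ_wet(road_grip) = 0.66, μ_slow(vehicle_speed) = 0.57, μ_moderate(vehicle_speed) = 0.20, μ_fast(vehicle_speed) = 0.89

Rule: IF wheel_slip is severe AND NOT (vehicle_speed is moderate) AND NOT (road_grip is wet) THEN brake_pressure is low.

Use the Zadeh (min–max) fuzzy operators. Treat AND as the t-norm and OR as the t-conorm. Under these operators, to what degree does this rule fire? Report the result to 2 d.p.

0.14

firing strength: severe=0.14, ¬moderate=1−0.20=0.80, ¬wet=1−0.66=0.34; AND[min(a, b)] → w = 0.14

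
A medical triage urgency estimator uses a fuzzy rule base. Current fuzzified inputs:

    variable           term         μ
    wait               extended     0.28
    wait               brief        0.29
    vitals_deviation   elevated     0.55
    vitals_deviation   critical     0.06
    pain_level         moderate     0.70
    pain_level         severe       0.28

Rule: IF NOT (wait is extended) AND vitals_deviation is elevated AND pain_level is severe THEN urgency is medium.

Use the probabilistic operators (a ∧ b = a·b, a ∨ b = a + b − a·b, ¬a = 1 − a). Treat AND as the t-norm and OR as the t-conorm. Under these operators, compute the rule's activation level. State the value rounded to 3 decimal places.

0.111

firing strength: ¬extended=1−0.28=0.72, elevated=0.55, severe=0.28; AND[a·b] → w = 0.1109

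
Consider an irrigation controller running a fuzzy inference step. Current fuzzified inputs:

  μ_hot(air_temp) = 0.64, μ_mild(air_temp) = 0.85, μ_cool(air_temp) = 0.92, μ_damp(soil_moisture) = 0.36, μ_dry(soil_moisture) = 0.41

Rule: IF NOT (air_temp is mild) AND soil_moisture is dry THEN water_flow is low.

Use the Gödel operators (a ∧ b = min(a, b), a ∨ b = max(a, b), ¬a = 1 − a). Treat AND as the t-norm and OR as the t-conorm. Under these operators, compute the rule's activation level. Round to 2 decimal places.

firing strength: ¬mild=1−0.85=0.15, dry=0.41; AND[min(a, b)] → w = 0.15

0.15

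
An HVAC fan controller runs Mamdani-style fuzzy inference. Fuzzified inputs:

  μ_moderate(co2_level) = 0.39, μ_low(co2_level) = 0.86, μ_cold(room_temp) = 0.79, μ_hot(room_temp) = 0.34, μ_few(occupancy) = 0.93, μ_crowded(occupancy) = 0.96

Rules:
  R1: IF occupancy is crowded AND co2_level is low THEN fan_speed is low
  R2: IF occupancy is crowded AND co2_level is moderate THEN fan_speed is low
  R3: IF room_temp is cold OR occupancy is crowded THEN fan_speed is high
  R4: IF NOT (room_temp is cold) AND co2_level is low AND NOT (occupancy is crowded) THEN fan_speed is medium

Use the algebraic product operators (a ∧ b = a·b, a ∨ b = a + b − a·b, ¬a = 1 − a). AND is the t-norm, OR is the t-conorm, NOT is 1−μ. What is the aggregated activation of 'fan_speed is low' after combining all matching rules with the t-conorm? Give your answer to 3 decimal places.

0.891

R1: crowded=0.96, low=0.86; AND[a·b] → w = 0.8256
R2: crowded=0.96, moderate=0.39; AND[a·b] → w = 0.3744
R3: cold=0.79, crowded=0.96; OR[a + b − a·b] → w = 0.9916
R4: ¬cold=1−0.79=0.21, low=0.86, ¬crowded=1−0.96=0.04; AND[a·b] → w = 0.0072
Rules with consequent 'low': {R1, R2} → strengths 0.8256, 0.3744
Aggregate via t-conorm [a + b − a·b]: 0.8909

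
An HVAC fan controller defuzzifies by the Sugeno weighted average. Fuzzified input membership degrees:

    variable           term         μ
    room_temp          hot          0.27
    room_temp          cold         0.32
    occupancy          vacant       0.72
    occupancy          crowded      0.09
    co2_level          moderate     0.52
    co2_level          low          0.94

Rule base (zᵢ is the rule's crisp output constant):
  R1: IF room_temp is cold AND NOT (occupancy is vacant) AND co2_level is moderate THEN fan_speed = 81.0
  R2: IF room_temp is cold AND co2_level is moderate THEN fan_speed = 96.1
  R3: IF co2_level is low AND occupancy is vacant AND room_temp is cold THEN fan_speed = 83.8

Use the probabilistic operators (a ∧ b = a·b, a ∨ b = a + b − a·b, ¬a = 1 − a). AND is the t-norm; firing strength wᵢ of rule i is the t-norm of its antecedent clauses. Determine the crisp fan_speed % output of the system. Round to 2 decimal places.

R1 (z=81.0): cold=0.32, ¬vacant=1−0.72=0.28, moderate=0.52; AND[a·b] → w = 0.0466
R2 (z=96.1): cold=0.32, moderate=0.52; AND[a·b] → w = 0.1664
R3 (z=83.8): low=0.94, vacant=0.72, cold=0.32; AND[a·b] → w = 0.2166
Weighted average = (0.0466·81.0 + 0.1664·96.1 + 0.2166·83.8) / (0.0466 + 0.1664 + 0.2166)
  = 37.9141 / 0.4296 = 88.26

88.26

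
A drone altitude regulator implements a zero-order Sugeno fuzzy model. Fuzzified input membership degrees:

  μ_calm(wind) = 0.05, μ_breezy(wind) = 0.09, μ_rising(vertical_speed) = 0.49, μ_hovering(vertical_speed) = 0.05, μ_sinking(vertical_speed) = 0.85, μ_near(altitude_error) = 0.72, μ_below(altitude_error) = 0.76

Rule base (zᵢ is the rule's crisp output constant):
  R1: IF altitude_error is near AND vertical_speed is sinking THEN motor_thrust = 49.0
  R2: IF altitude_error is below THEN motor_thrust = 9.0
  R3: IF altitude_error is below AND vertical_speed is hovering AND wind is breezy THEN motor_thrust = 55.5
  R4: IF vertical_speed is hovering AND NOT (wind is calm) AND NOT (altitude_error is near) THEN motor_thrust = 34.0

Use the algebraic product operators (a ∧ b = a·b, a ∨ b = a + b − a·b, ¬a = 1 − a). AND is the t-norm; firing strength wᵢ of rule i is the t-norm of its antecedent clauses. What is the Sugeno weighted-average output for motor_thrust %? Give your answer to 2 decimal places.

26.98

R1 (z=49.0): near=0.72, sinking=0.85; AND[a·b] → w = 0.6120
R2 (z=9.0): below=0.76 → w = 0.7600
R3 (z=55.5): below=0.76, hovering=0.05, breezy=0.09; AND[a·b] → w = 0.0034
R4 (z=34.0): hovering=0.05, ¬calm=1−0.05=0.95, ¬near=1−0.72=0.28; AND[a·b] → w = 0.0133
Weighted average = (0.6120·49.0 + 0.7600·9.0 + 0.0034·55.5 + 0.0133·34.0) / (0.6120 + 0.7600 + 0.0034 + 0.0133)
  = 37.4700 / 1.3887 = 26.98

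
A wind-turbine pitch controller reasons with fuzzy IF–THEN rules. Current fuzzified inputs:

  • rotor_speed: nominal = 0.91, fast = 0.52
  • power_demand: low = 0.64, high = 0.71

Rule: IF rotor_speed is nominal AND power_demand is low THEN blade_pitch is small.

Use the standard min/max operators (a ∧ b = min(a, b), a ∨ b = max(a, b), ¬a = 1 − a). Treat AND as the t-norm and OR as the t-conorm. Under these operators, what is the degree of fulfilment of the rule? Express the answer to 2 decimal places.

firing strength: nominal=0.91, low=0.64; AND[min(a, b)] → w = 0.64

0.64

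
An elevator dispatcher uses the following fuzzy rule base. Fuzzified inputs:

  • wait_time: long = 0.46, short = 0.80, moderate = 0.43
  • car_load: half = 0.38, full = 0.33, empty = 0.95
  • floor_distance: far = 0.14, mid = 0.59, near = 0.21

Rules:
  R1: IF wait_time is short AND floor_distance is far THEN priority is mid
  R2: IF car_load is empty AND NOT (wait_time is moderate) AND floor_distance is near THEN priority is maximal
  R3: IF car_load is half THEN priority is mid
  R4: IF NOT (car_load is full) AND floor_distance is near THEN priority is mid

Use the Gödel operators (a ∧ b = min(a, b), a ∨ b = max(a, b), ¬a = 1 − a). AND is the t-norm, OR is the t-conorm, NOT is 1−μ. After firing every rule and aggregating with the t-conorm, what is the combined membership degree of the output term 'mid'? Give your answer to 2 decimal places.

0.38

R1: short=0.80, far=0.14; AND[min(a, b)] → w = 0.14
R2: empty=0.95, ¬moderate=1−0.43=0.57, near=0.21; AND[min(a, b)] → w = 0.21
R3: half=0.38 → w = 0.38
R4: ¬full=1−0.33=0.67, near=0.21; AND[min(a, b)] → w = 0.21
Rules with consequent 'mid': {R1, R3, R4} → strengths 0.14, 0.38, 0.21
Aggregate via t-conorm [max(a, b)]: 0.38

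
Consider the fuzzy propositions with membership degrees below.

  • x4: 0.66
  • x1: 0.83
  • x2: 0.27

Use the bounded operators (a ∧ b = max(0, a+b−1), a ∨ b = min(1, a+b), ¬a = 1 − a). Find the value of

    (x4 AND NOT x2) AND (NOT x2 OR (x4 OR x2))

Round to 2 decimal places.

0.39

NOT x2 = 1 − 0.27 = 0.73
x4 AND NOT x2 = max(0, a+b−1) on (0.66, 0.73) = 0.39
NOT x2 = 1 − 0.27 = 0.73
x4 OR x2 = min(1, a+b) on (0.66, 0.27) = 0.93
NOT x2 OR (x4 OR x2) = min(1, a+b) on (0.73, 0.93) = 1.00
(x4 AND NOT x2) AND (NOT x2 OR (x4 OR x2)) = max(0, a+b−1) on (0.39, 1.00) = 0.39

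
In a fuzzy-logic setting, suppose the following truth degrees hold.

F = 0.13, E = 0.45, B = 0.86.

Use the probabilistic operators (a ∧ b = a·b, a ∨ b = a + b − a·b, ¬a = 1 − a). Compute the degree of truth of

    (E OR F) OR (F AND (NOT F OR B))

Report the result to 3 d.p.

0.583

E OR F = a + b − a·b on (0.4500, 0.1300) = 0.5215
NOT F = 1 − 0.1300 = 0.8700
NOT F OR B = a + b − a·b on (0.8700, 0.8600) = 0.9818
F AND (NOT F OR B) = a·b on (0.1300, 0.9818) = 0.1276
(E OR F) OR (F AND (NOT F OR B)) = a + b − a·b on (0.5215, 0.1276) = 0.5826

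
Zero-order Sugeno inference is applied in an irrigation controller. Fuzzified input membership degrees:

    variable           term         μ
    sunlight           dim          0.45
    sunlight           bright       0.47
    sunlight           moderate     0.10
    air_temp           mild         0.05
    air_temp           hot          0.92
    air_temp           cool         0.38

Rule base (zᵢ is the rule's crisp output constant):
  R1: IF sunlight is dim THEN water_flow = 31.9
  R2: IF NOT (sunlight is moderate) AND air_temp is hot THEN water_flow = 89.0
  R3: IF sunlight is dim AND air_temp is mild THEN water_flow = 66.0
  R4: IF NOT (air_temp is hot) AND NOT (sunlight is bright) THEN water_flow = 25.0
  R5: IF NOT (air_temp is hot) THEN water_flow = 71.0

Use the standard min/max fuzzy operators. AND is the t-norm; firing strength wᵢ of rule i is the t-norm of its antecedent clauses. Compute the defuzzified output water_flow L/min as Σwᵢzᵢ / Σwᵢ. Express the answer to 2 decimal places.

R1 (z=31.9): dim=0.45 → w = 0.45
R2 (z=89.0): ¬moderate=1−0.10=0.90, hot=0.92; AND[min(a, b)] → w = 0.90
R3 (z=66.0): dim=0.45, mild=0.05; AND[min(a, b)] → w = 0.05
R4 (z=25.0): ¬hot=1−0.92=0.08, ¬bright=1−0.47=0.53; AND[min(a, b)] → w = 0.08
R5 (z=71.0): ¬hot=1−0.92=0.08 → w = 0.08
Weighted average = (0.45·31.9 + 0.90·89.0 + 0.05·66.0 + 0.08·25.0 + 0.08·71.0) / (0.45 + 0.90 + 0.05 + 0.08 + 0.08)
  = 105.4350 / 1.5600 = 67.59

67.59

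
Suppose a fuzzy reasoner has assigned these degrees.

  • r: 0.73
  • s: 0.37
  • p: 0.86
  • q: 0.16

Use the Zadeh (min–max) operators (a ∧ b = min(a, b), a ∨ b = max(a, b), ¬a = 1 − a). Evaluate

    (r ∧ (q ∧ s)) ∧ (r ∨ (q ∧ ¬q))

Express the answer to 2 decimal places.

q ∧ s = min(a, b) on (0.16, 0.37) = 0.16
r ∧ (q ∧ s) = min(a, b) on (0.73, 0.16) = 0.16
¬q = 1 − 0.16 = 0.84
q ∧ ¬q = min(a, b) on (0.16, 0.84) = 0.16
r ∨ (q ∧ ¬q) = max(a, b) on (0.73, 0.16) = 0.73
(r ∧ (q ∧ s)) ∧ (r ∨ (q ∧ ¬q)) = min(a, b) on (0.16, 0.73) = 0.16

0.16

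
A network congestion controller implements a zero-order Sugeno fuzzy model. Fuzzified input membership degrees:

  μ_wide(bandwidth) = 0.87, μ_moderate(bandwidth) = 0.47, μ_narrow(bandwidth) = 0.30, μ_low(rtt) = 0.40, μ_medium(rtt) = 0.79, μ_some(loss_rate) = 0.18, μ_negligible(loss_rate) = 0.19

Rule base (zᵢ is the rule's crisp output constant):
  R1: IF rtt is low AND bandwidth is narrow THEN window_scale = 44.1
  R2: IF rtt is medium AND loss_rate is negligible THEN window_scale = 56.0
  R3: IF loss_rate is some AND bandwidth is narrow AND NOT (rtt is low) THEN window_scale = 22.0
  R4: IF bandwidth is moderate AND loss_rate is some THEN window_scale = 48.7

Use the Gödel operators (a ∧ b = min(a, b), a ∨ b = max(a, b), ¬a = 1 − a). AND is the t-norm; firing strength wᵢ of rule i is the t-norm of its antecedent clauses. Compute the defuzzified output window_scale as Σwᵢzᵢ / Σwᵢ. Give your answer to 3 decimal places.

R1 (z=44.1): low=0.40, narrow=0.30; AND[min(a, b)] → w = 0.30
R2 (z=56.0): medium=0.79, negligible=0.19; AND[min(a, b)] → w = 0.19
R3 (z=22.0): some=0.18, narrow=0.30, ¬low=1−0.40=0.60; AND[min(a, b)] → w = 0.18
R4 (z=48.7): moderate=0.47, some=0.18; AND[min(a, b)] → w = 0.18
Weighted average = (0.30·44.1 + 0.19·56.0 + 0.18·22.0 + 0.18·48.7) / (0.30 + 0.19 + 0.18 + 0.18)
  = 36.5960 / 0.8500 = 43.054

43.054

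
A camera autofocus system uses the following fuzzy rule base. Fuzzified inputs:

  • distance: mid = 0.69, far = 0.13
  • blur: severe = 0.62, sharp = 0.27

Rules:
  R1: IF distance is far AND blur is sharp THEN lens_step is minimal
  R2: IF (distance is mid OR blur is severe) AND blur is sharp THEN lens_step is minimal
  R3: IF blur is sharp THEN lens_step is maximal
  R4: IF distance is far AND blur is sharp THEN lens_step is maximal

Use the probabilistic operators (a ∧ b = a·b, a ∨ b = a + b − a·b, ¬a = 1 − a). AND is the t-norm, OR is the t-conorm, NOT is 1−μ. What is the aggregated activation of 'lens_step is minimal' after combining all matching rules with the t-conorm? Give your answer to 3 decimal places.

0.265

R1: far=0.13, sharp=0.27; AND[a·b] → w = 0.0351
R2: (mid=0.69 OR severe=0.62) = 0.8822; AND[a·b] with sharp=0.27 → w = 0.2382
R3: sharp=0.27 → w = 0.2700
R4: far=0.13, sharp=0.27; AND[a·b] → w = 0.0351
Rules with consequent 'minimal': {R1, R2} → strengths 0.0351, 0.2382
Aggregate via t-conorm [a + b − a·b]: 0.2649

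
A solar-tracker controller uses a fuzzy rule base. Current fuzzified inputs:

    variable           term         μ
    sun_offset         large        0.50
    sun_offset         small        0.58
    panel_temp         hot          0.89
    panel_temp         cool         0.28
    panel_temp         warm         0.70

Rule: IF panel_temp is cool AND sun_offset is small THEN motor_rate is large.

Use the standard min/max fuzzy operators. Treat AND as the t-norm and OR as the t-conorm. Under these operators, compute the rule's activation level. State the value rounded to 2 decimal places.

firing strength: cool=0.28, small=0.58; AND[min(a, b)] → w = 0.28

0.28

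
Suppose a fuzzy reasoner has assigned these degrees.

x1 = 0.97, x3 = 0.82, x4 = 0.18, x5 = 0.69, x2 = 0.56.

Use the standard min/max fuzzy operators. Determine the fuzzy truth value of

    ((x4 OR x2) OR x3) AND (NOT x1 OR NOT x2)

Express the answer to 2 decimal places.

x4 OR x2 = max(a, b) on (0.18, 0.56) = 0.56
(x4 OR x2) OR x3 = max(a, b) on (0.56, 0.82) = 0.82
NOT x1 = 1 − 0.97 = 0.03
NOT x2 = 1 − 0.56 = 0.44
NOT x1 OR NOT x2 = max(a, b) on (0.03, 0.44) = 0.44
((x4 OR x2) OR x3) AND (NOT x1 OR NOT x2) = min(a, b) on (0.82, 0.44) = 0.44

0.44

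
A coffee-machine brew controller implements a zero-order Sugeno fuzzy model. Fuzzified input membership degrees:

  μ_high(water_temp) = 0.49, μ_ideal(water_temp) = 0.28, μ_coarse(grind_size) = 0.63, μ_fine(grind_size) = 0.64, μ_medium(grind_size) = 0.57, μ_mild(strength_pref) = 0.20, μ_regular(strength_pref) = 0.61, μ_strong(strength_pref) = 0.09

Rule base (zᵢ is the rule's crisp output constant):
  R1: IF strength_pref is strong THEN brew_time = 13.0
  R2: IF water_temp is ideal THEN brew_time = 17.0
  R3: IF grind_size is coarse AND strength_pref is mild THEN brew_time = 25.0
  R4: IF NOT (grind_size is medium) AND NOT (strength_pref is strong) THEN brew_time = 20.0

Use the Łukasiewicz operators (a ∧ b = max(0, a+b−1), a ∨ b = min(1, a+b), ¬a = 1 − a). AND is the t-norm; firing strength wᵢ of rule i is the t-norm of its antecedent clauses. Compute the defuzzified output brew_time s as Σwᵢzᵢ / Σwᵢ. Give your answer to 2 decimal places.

R1 (z=13.0): strong=0.09 → w = 0.09
R2 (z=17.0): ideal=0.28 → w = 0.28
R3 (z=25.0): coarse=0.63, mild=0.20; AND[max(0, a+b−1)] → w = 0.00
R4 (z=20.0): ¬medium=1−0.57=0.43, ¬strong=1−0.09=0.91; AND[max(0, a+b−1)] → w = 0.34
Weighted average = (0.09·13.0 + 0.28·17.0 + 0.00·25.0 + 0.34·20.0) / (0.09 + 0.28 + 0.00 + 0.34)
  = 12.7300 / 0.7100 = 17.93

17.93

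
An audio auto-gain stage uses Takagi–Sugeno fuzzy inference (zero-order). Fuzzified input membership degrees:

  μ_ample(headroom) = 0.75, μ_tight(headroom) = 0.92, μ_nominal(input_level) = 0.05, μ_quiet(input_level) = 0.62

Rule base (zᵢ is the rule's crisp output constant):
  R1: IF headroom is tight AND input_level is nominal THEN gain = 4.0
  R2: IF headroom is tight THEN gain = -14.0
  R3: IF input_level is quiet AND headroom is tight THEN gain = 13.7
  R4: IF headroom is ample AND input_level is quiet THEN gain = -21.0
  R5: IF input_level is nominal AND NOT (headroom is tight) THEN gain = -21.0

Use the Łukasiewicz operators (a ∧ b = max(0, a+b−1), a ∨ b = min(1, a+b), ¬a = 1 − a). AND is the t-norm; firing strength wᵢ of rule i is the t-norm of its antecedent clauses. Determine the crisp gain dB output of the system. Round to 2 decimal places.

R1 (z=4.0): tight=0.92, nominal=0.05; AND[max(0, a+b−1)] → w = 0.00
R2 (z=-14.0): tight=0.92 → w = 0.92
R3 (z=13.7): quiet=0.62, tight=0.92; AND[max(0, a+b−1)] → w = 0.54
R4 (z=-21.0): ample=0.75, quiet=0.62; AND[max(0, a+b−1)] → w = 0.37
R5 (z=-21.0): nominal=0.05, ¬tight=1−0.92=0.08; AND[max(0, a+b−1)] → w = 0.00
Weighted average = (0.00·4.0 + 0.92·-14.0 + 0.54·13.7 + 0.37·-21.0 + 0.00·-21.0) / (0.00 + 0.92 + 0.54 + 0.37 + 0.00)
  = -13.2520 / 1.8300 = -7.24

-7.24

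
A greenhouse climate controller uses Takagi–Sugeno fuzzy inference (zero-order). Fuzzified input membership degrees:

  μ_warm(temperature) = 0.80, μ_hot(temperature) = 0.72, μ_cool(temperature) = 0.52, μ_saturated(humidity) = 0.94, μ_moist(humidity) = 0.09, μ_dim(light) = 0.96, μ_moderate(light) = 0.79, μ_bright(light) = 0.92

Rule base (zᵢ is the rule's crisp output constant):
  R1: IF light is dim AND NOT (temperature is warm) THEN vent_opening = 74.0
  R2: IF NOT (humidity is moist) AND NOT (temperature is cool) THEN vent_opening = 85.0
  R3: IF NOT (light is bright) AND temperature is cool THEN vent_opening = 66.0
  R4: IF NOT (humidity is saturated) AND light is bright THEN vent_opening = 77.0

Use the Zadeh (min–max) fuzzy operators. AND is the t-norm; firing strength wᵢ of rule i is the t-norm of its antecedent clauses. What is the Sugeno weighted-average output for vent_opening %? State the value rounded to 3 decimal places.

79.878

R1 (z=74.0): dim=0.96, ¬warm=1−0.80=0.20; AND[min(a, b)] → w = 0.20
R2 (z=85.0): ¬moist=1−0.09=0.91, ¬cool=1−0.52=0.48; AND[min(a, b)] → w = 0.48
R3 (z=66.0): ¬bright=1−0.92=0.08, cool=0.52; AND[min(a, b)] → w = 0.08
R4 (z=77.0): ¬saturated=1−0.94=0.06, bright=0.92; AND[min(a, b)] → w = 0.06
Weighted average = (0.20·74.0 + 0.48·85.0 + 0.08·66.0 + 0.06·77.0) / (0.20 + 0.48 + 0.08 + 0.06)
  = 65.5000 / 0.8200 = 79.878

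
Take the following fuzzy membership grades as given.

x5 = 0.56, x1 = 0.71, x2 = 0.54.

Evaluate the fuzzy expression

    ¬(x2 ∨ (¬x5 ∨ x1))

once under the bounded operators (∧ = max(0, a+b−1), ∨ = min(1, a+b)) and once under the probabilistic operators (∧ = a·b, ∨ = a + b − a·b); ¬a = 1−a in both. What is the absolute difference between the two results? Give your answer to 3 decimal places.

0.075

Under bounded:
  ¬x5 = 1 − 0.56 = 0.44
  ¬x5 ∨ x1 = min(1, a+b) on (0.44, 0.71) = 1.00
  x2 ∨ (¬x5 ∨ x1) = min(1, a+b) on (0.54, 1.00) = 1.00
  ¬(x2 ∨ (¬x5 ∨ x1)) = 1 − 1.00 = 0.00
  → value = 0.0000
Under probabilistic:
  ¬x5 = 1 − 0.5600 = 0.4400
  ¬x5 ∨ x1 = a + b − a·b on (0.4400, 0.7100) = 0.8376
  x2 ∨ (¬x5 ∨ x1) = a + b − a·b on (0.5400, 0.8376) = 0.9253
  ¬(x2 ∨ (¬x5 ∨ x1)) = 1 − 0.9253 = 0.0747
  → value = 0.0747
|0.0000 − 0.0747| = 0.075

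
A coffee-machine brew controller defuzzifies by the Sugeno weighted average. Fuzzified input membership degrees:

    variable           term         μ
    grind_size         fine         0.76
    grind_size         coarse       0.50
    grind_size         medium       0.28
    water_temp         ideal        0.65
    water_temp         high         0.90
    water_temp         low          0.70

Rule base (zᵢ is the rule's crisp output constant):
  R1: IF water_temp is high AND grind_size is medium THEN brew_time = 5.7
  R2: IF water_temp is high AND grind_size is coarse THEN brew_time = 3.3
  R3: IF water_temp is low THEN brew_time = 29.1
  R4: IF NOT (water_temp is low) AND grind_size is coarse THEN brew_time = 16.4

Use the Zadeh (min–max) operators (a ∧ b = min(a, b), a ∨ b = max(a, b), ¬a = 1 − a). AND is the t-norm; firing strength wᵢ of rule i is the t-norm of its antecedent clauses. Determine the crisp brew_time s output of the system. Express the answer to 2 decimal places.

16.03

R1 (z=5.7): high=0.90, medium=0.28; AND[min(a, b)] → w = 0.28
R2 (z=3.3): high=0.90, coarse=0.50; AND[min(a, b)] → w = 0.50
R3 (z=29.1): low=0.70 → w = 0.70
R4 (z=16.4): ¬low=1−0.70=0.30, coarse=0.50; AND[min(a, b)] → w = 0.30
Weighted average = (0.28·5.7 + 0.50·3.3 + 0.70·29.1 + 0.30·16.4) / (0.28 + 0.50 + 0.70 + 0.30)
  = 28.5360 / 1.7800 = 16.03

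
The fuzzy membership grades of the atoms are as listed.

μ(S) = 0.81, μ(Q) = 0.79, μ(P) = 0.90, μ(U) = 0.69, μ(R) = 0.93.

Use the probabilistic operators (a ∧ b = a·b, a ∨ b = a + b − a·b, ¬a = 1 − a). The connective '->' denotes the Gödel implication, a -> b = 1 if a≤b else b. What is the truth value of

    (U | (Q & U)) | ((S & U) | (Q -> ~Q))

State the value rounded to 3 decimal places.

Q & U = a·b on (0.7900, 0.6900) = 0.5451
U | (Q & U) = a + b − a·b on (0.6900, 0.5451) = 0.8590
S & U = a·b on (0.8100, 0.6900) = 0.5589
~Q = 1 − 0.7900 = 0.2100
Q -> ~Q  [Gödel: 1 if a≤b else b] with a=0.7900, b=0.2100 → 0.2100
(S & U) | (Q -> ~Q) = a + b − a·b on (0.5589, 0.2100) = 0.6515
(U | (Q & U)) | ((S & U) | (Q -> ~Q)) = a + b − a·b on (0.8590, 0.6515) = 0.9509

0.951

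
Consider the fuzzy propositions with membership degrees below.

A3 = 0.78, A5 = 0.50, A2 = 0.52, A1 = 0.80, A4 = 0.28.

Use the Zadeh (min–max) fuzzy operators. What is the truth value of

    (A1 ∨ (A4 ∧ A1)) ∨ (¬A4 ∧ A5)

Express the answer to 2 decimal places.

A4 ∧ A1 = min(a, b) on (0.28, 0.80) = 0.28
A1 ∨ (A4 ∧ A1) = max(a, b) on (0.80, 0.28) = 0.80
¬A4 = 1 − 0.28 = 0.72
¬A4 ∧ A5 = min(a, b) on (0.72, 0.50) = 0.50
(A1 ∨ (A4 ∧ A1)) ∨ (¬A4 ∧ A5) = max(a, b) on (0.80, 0.50) = 0.80

0.80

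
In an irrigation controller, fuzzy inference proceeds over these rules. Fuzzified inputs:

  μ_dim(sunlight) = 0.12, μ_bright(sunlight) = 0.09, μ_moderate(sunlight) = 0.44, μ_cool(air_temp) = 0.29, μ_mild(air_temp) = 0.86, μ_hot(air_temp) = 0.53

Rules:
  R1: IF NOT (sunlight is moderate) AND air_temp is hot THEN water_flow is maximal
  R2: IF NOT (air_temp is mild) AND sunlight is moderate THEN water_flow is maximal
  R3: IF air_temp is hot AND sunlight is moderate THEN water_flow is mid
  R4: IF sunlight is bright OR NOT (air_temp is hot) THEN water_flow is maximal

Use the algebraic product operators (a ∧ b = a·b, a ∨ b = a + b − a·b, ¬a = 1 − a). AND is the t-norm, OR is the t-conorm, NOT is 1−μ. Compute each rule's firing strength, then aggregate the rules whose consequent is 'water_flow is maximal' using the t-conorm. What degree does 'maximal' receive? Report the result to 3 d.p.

R1: ¬moderate=1−0.44=0.56, hot=0.53; AND[a·b] → w = 0.2968
R2: ¬mild=1−0.86=0.14, moderate=0.44; AND[a·b] → w = 0.0616
R3: hot=0.53, moderate=0.44; AND[a·b] → w = 0.2332
R4: bright=0.09, ¬hot=1−0.53=0.47; OR[a + b − a·b] → w = 0.5177
Rules with consequent 'maximal': {R1, R2, R4} → strengths 0.2968, 0.0616, 0.5177
Aggregate via t-conorm [a + b − a·b]: 0.6817

0.682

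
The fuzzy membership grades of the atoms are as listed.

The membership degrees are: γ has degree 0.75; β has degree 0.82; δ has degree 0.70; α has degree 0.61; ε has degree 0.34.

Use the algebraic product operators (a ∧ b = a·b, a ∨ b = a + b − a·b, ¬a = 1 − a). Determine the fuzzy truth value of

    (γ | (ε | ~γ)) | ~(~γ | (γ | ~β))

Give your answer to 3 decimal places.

0.895

~γ = 1 − 0.7500 = 0.2500
ε | ~γ = a + b − a·b on (0.3400, 0.2500) = 0.5050
γ | (ε | ~γ) = a + b − a·b on (0.7500, 0.5050) = 0.8762
~γ = 1 − 0.7500 = 0.2500
~β = 1 − 0.8200 = 0.1800
γ | ~β = a + b − a·b on (0.7500, 0.1800) = 0.7950
~γ | (γ | ~β) = a + b − a·b on (0.2500, 0.7950) = 0.8462
~(~γ | (γ | ~β)) = 1 − 0.8462 = 0.1538
(γ | (ε | ~γ)) | ~(~γ | (γ | ~β)) = a + b − a·b on (0.8762, 0.1538) = 0.8953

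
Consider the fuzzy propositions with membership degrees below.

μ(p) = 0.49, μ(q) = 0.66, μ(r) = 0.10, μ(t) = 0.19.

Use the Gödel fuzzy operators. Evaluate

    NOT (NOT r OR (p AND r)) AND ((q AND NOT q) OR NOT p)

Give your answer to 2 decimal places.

NOT r = 1 − 0.10 = 0.90
p AND r = min(a, b) on (0.49, 0.10) = 0.10
NOT r OR (p AND r) = max(a, b) on (0.90, 0.10) = 0.90
NOT (NOT r OR (p AND r)) = 1 − 0.90 = 0.10
NOT q = 1 − 0.66 = 0.34
q AND NOT q = min(a, b) on (0.66, 0.34) = 0.34
NOT p = 1 − 0.49 = 0.51
(q AND NOT q) OR NOT p = max(a, b) on (0.34, 0.51) = 0.51
NOT (NOT r OR (p AND r)) AND ((q AND NOT q) OR NOT p) = min(a, b) on (0.10, 0.51) = 0.10

0.10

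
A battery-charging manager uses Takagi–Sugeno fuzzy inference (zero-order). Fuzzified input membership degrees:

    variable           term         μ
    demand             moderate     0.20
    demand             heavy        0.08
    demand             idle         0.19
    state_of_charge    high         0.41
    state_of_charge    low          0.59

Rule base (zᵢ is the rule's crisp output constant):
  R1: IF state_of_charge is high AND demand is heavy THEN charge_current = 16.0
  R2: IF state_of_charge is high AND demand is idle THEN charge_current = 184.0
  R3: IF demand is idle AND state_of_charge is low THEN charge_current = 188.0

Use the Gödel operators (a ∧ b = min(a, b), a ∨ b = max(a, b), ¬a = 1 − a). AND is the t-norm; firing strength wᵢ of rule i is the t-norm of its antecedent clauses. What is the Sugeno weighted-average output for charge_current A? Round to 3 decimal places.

R1 (z=16.0): high=0.41, heavy=0.08; AND[min(a, b)] → w = 0.08
R2 (z=184.0): high=0.41, idle=0.19; AND[min(a, b)] → w = 0.19
R3 (z=188.0): idle=0.19, low=0.59; AND[min(a, b)] → w = 0.19
Weighted average = (0.08·16.0 + 0.19·184.0 + 0.19·188.0) / (0.08 + 0.19 + 0.19)
  = 71.9600 / 0.4600 = 156.435

156.435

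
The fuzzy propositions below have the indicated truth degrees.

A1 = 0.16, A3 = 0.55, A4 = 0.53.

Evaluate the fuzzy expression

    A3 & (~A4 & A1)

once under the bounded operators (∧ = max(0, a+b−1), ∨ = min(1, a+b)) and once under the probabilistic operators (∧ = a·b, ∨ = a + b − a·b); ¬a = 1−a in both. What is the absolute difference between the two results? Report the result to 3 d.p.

0.041

Under bounded:
  ~A4 = 1 − 0.53 = 0.47
  ~A4 & A1 = max(0, a+b−1) on (0.47, 0.16) = 0.00
  A3 & (~A4 & A1) = max(0, a+b−1) on (0.55, 0.00) = 0.00
  → value = 0.0000
Under probabilistic:
  ~A4 = 1 − 0.5300 = 0.4700
  ~A4 & A1 = a·b on (0.4700, 0.1600) = 0.0752
  A3 & (~A4 & A1) = a·b on (0.5500, 0.0752) = 0.0414
  → value = 0.0414
|0.0000 − 0.0414| = 0.041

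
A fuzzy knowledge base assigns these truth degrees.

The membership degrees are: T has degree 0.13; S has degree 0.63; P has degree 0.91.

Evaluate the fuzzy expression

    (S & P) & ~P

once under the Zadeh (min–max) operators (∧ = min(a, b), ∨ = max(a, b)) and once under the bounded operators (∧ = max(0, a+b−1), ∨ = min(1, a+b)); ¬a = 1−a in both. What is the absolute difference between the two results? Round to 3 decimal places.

0.090

Under Zadeh (min–max):
  S & P = min(a, b) on (0.63, 0.91) = 0.63
  ~P = 1 − 0.91 = 0.09
  (S & P) & ~P = min(a, b) on (0.63, 0.09) = 0.09
  → value = 0.0900
Under bounded:
  S & P = max(0, a+b−1) on (0.63, 0.91) = 0.54
  ~P = 1 − 0.91 = 0.09
  (S & P) & ~P = max(0, a+b−1) on (0.54, 0.09) = 0.00
  → value = 0.0000
|0.0900 − 0.0000| = 0.090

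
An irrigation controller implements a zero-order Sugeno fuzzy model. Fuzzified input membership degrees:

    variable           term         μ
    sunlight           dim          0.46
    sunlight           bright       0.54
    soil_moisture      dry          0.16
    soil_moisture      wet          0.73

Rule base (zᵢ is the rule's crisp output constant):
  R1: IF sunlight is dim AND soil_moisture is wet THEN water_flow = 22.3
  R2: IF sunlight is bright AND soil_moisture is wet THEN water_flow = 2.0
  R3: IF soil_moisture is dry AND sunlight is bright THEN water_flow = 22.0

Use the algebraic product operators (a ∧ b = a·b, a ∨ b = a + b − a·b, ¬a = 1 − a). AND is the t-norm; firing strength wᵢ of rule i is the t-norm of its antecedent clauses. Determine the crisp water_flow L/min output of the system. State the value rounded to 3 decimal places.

12.466

R1 (z=22.3): dim=0.46, wet=0.73; AND[a·b] → w = 0.3358
R2 (z=2.0): bright=0.54, wet=0.73; AND[a·b] → w = 0.3942
R3 (z=22.0): dry=0.16, bright=0.54; AND[a·b] → w = 0.0864
Weighted average = (0.3358·22.3 + 0.3942·2.0 + 0.0864·22.0) / (0.3358 + 0.3942 + 0.0864)
  = 10.1775 / 0.8164 = 12.466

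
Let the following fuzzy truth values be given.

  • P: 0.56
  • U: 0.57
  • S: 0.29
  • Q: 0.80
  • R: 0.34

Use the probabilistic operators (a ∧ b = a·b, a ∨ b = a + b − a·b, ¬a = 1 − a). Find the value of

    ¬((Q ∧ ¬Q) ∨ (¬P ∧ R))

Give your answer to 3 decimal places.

¬Q = 1 − 0.8000 = 0.2000
Q ∧ ¬Q = a·b on (0.8000, 0.2000) = 0.1600
¬P = 1 − 0.5600 = 0.4400
¬P ∧ R = a·b on (0.4400, 0.3400) = 0.1496
(Q ∧ ¬Q) ∨ (¬P ∧ R) = a + b − a·b on (0.1600, 0.1496) = 0.2857
¬((Q ∧ ¬Q) ∨ (¬P ∧ R)) = 1 − 0.2857 = 0.7143

0.714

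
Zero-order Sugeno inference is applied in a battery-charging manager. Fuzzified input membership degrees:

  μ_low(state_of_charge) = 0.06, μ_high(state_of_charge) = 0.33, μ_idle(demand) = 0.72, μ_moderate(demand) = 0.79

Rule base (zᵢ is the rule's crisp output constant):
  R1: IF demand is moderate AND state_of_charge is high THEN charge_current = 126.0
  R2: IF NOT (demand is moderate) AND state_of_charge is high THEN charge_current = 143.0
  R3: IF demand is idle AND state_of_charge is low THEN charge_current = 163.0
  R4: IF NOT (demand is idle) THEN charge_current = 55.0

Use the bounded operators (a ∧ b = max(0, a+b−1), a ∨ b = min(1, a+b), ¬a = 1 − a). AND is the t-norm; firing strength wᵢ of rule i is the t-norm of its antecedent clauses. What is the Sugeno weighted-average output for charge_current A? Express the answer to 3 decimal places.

R1 (z=126.0): moderate=0.79, high=0.33; AND[max(0, a+b−1)] → w = 0.12
R2 (z=143.0): ¬moderate=1−0.79=0.21, high=0.33; AND[max(0, a+b−1)] → w = 0.00
R3 (z=163.0): idle=0.72, low=0.06; AND[max(0, a+b−1)] → w = 0.00
R4 (z=55.0): ¬idle=1−0.72=0.28 → w = 0.28
Weighted average = (0.12·126.0 + 0.00·143.0 + 0.00·163.0 + 0.28·55.0) / (0.12 + 0.00 + 0.00 + 0.28)
  = 30.5200 / 0.4000 = 76.300

76.300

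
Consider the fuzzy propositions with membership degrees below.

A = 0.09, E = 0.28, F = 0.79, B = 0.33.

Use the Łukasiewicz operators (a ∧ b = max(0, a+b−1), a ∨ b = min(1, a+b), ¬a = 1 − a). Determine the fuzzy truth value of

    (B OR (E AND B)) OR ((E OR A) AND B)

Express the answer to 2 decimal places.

E AND B = max(0, a+b−1) on (0.28, 0.33) = 0.00
B OR (E AND B) = min(1, a+b) on (0.33, 0.00) = 0.33
E OR A = min(1, a+b) on (0.28, 0.09) = 0.37
(E OR A) AND B = max(0, a+b−1) on (0.37, 0.33) = 0.00
(B OR (E AND B)) OR ((E OR A) AND B) = min(1, a+b) on (0.33, 0.00) = 0.33

0.33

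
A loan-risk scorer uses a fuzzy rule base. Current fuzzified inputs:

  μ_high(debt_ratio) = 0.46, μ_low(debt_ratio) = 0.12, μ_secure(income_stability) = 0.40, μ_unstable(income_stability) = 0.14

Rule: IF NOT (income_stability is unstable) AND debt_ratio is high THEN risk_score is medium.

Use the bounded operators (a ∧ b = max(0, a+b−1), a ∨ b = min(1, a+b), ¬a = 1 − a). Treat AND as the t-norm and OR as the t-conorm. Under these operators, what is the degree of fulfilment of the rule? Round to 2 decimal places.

firing strength: ¬unstable=1−0.14=0.86, high=0.46; AND[max(0, a+b−1)] → w = 0.32

0.32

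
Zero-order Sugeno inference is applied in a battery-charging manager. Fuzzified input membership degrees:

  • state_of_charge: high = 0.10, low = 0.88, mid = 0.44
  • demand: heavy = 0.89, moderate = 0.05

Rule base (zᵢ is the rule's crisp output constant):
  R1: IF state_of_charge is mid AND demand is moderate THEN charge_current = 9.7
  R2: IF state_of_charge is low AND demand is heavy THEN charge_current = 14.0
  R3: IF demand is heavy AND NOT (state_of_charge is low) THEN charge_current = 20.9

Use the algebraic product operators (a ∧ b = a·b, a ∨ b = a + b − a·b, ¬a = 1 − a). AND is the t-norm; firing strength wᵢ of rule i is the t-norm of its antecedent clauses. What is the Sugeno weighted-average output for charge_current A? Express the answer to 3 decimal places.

R1 (z=9.7): mid=0.44, moderate=0.05; AND[a·b] → w = 0.0220
R2 (z=14.0): low=0.88, heavy=0.89; AND[a·b] → w = 0.7832
R3 (z=20.9): heavy=0.89, ¬low=1−0.88=0.12; AND[a·b] → w = 0.1068
Weighted average = (0.0220·9.7 + 0.7832·14.0 + 0.1068·20.9) / (0.0220 + 0.7832 + 0.1068)
  = 13.4103 / 0.9120 = 14.704

14.704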